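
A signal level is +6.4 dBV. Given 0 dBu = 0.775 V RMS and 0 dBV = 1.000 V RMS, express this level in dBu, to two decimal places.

+8.61 dBu

The offset between the scales is 20·log₁₀(0.775/1.000) = −2.214 dB.
So dBu = +6.4 + 2.214 = +8.61 dBu.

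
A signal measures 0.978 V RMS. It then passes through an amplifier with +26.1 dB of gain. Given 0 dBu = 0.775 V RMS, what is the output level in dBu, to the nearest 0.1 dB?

Input level: 20·log₁₀(0.978/0.775) = 2.02 dBu.
Output: 2.02 + 26.1 = +28.1 dBu.

+28.1 dBu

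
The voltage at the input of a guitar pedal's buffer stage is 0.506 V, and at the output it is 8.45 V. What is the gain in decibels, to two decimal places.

For a voltage ratio, dB = 20·log₁₀(V₂/V₁).
20·log₁₀(8.45/0.506) = 20·log₁₀(16.70) = 24.45 dB.

24.45 dB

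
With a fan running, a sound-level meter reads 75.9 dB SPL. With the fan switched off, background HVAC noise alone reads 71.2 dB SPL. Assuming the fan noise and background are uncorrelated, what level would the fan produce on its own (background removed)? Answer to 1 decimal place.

Background correction is a power subtraction:
L_src = 10·log₁₀(10^(75.9/10) − 10^(71.2/10)) = 10·log₁₀(25720000) = 74.1 dB SPL.

74.1 dB SPL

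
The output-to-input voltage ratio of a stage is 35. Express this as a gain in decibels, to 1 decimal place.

Voltage is an amplitude quantity, so gain = 20·log₁₀(V_out/V_in).
20·log₁₀(35) = 30.9 dB.

30.9 dB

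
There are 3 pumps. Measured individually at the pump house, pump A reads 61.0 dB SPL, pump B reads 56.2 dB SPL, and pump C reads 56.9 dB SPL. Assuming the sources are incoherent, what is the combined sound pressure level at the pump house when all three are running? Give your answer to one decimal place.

Uncorrelated sources add in intensity (power), not in dB.
L_total = 10·log₁₀(10^(61.0/10) + 10^(56.2/10) + 10^(56.9/10)) = 10·log₁₀(2166000) = 63.4 dB SPL.

63.4 dB SPL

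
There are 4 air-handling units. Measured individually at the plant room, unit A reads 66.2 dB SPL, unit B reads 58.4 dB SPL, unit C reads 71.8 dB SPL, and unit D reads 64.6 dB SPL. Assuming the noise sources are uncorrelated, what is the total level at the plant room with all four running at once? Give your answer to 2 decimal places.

73.59 dB SPL

Add the sources as powers (linear), then convert back to dB:
L_total = 10·log₁₀(10^(66.2/10) + 10^(58.4/10) + 10^(71.8/10) + 10^(64.6/10)) = 10·log₁₀(22880000) = 73.59 dB SPL.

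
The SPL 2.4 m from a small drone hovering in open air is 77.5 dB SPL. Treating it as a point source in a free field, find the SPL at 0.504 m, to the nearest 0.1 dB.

For a point source in a free field, ΔL = −20·log₁₀(d₂/d₁).
ΔL = −20·log₁₀(0.504/2.4) = 13.56 dB, so L₂ = 77.5 + (13.56) = 91.1 dB SPL.

91.1 dB SPL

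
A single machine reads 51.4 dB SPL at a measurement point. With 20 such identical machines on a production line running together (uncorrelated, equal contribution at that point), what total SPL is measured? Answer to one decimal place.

20 equal incoherent sources raise the level by 10·log₁₀(20) = 13.01 dB.
L_total = 51.4 + 13.01 = 64.4 dB SPL.

64.4 dB SPL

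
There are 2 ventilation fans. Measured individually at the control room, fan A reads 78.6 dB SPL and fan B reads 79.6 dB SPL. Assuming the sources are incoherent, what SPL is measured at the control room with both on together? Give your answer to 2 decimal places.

82.14 dB SPL

Uncorrelated sources add in intensity (power), not in dB.
L_total = 10·log₁₀(10^(78.6/10) + 10^(79.6/10)) = 10·log₁₀(163600000) = 82.14 dB SPL.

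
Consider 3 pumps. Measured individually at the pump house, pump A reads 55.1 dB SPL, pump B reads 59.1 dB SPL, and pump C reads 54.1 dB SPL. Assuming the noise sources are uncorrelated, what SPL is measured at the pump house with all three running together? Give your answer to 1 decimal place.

Uncorrelated sources add in intensity (power), not in dB.
L_total = 10·log₁₀(10^(55.1/10) + 10^(59.1/10) + 10^(54.1/10)) = 10·log₁₀(1393000) = 61.4 dB SPL.

61.4 dB SPL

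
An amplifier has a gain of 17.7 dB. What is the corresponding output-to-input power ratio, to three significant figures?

Power ratio = 10^(dB/10).
10^(17.7/10) = 10^(1.770) = 58.9.

58.9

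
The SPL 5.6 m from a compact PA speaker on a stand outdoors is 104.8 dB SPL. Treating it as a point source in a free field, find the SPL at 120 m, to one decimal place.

Free-field point source: level drops by 20·log₁₀ of the distance ratio.
ΔL = −20·log₁₀(120/5.6) = -26.62 dB, so L₂ = 104.8 + (-26.62) = 78.2 dB SPL.

78.2 dB SPL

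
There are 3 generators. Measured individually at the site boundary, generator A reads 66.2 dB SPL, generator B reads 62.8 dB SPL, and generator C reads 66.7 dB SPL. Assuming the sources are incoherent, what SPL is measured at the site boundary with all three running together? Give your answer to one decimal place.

Incoherent sources sum as intensities:
L_total = 10·log₁₀(10^(66.2/10) + 10^(62.8/10) + 10^(66.7/10)) = 10·log₁₀(10750000) = 70.3 dB SPL.

70.3 dB SPL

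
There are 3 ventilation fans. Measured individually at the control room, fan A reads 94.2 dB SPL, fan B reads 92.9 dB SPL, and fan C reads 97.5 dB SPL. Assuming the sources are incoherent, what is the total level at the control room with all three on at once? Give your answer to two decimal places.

Uncorrelated sources add in intensity (power), not in dB.
L_total = 10·log₁₀(10^(94.2/10) + 10^(92.9/10) + 10^(97.5/10)) = 10·log₁₀(10204000000) = 100.09 dB SPL.

100.09 dB SPL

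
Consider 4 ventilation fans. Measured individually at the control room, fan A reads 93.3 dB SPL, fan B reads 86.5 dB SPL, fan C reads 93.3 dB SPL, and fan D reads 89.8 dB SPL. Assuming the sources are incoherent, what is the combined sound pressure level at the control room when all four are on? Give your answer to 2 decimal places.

97.54 dB SPL

Incoherent sources sum as intensities:
L_total = 10·log₁₀(10^(93.3/10) + 10^(86.5/10) + 10^(93.3/10) + 10^(89.8/10)) = 10·log₁₀(5678000000) = 97.54 dB SPL.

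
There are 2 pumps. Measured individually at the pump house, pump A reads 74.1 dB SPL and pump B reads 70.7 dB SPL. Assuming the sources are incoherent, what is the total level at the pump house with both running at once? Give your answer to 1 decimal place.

75.7 dB SPL

Uncorrelated sources add in intensity (power), not in dB.
L_total = 10·log₁₀(10^(74.1/10) + 10^(70.7/10)) = 10·log₁₀(37450000) = 75.7 dB SPL.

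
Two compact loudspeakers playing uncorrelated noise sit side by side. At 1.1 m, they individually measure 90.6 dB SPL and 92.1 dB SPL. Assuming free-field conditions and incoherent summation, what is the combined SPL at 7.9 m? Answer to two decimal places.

77.30 dB SPL

Combined at 1.1 m: 10·log₁₀(10^(90.6/10)+10^(92.1/10)) = 94.425 dB SPL.
Then apply −20·log₁₀(7.9/1.1) = -17.125 dB → 77.30 dB SPL.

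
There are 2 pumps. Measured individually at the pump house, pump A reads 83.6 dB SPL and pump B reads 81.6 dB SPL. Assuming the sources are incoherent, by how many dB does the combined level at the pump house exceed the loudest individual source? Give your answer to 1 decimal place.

Incoherent sources sum as intensities:
L_total = 10·log₁₀(10^(83.6/10) + 10^(81.6/10)) = 85.72 dB SPL.
Excess over the loudest (83.6 dB): 85.72 − 83.6 = 2.1 dB.

2.1 dB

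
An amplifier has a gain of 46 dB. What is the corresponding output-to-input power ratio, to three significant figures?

Power ratio = 10^(dB/10).
10^(46/10) = 10^(4.600) = 39800.

39800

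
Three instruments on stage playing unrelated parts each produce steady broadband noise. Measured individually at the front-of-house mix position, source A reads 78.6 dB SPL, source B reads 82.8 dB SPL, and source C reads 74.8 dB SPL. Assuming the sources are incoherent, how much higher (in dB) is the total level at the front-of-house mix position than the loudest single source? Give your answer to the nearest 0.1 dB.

1.9 dB

Add the sources as powers (linear), then convert back to dB:
L_total = 10·log₁₀(10^(78.6/10) + 10^(82.8/10) + 10^(74.8/10)) = 84.67 dB SPL.
Excess over the loudest (82.8 dB): 84.67 − 82.8 = 1.9 dB.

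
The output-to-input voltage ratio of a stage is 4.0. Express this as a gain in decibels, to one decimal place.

Voltage is an amplitude quantity, so gain = 20·log₁₀(V_out/V_in).
20·log₁₀(4.0) = 12.0 dB.

12.0 dB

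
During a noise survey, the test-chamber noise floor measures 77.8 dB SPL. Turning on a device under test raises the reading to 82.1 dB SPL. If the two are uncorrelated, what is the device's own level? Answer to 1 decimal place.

80.1 dB SPL

Background correction is a power subtraction:
L_src = 10·log₁₀(10^(82.1/10) − 10^(77.8/10)) = 10·log₁₀(101900000) = 80.1 dB SPL.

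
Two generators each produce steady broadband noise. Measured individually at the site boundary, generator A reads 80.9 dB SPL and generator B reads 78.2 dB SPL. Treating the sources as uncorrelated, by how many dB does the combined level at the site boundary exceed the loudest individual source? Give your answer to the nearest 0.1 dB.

Uncorrelated sources add in intensity (power), not in dB.
L_total = 10·log₁₀(10^(80.9/10) + 10^(78.2/10)) = 82.77 dB SPL.
Excess over the loudest (80.9 dB): 82.77 − 80.9 = 1.9 dB.

1.9 dB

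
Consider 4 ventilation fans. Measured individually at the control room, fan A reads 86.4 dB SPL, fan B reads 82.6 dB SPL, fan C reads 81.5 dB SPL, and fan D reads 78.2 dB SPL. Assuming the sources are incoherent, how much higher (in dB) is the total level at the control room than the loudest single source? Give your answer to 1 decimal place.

2.8 dB

Uncorrelated sources add in intensity (power), not in dB.
L_total = 10·log₁₀(10^(86.4/10) + 10^(82.6/10) + 10^(81.5/10) + 10^(78.2/10)) = 89.17 dB SPL.
Excess over the loudest (86.4 dB): 89.17 − 86.4 = 2.8 dB.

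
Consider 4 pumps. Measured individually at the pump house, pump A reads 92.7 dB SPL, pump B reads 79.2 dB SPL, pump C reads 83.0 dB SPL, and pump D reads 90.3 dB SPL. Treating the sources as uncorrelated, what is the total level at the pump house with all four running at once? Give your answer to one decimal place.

Incoherent sources sum as intensities:
L_total = 10·log₁₀(10^(92.7/10) + 10^(79.2/10) + 10^(83.0/10) + 10^(90.3/10)) = 10·log₁₀(3216000000) = 95.1 dB SPL.

95.1 dB SPL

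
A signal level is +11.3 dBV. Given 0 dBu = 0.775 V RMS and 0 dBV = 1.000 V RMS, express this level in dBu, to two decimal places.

The offset between the scales is 20·log₁₀(0.775/1.000) = −2.214 dB.
So dBu = +11.3 + 2.214 = +13.51 dBu.

+13.51 dBu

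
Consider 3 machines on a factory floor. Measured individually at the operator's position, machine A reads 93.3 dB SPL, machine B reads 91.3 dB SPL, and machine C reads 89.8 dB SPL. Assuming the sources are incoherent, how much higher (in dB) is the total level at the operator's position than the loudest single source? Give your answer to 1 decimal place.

Incoherent sources sum as intensities:
L_total = 10·log₁₀(10^(93.3/10) + 10^(91.3/10) + 10^(89.8/10)) = 96.48 dB SPL.
Excess over the loudest (93.3 dB): 96.48 − 93.3 = 3.2 dB.

3.2 dB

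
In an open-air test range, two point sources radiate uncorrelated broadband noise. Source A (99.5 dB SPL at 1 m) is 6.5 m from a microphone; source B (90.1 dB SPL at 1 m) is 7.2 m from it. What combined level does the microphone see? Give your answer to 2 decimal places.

83.63 dB SPL

At the listener: L_A = 99.5 − 20·log₁₀(6.5) = 83.242 dB; L_B = 90.1 − 20·log₁₀(7.2) = 72.953 dB.
Combined: 10·log₁₀(10^(83.242/10)+10^(72.953/10)) = 83.63 dB SPL.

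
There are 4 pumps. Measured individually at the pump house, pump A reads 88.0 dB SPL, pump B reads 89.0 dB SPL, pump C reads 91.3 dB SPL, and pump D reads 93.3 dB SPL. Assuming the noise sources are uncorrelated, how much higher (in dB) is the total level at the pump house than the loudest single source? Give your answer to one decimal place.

Incoherent sources sum as intensities:
L_total = 10·log₁₀(10^(88.0/10) + 10^(89.0/10) + 10^(91.3/10) + 10^(93.3/10)) = 96.91 dB SPL.
Excess over the loudest (93.3 dB): 96.91 − 93.3 = 3.6 dB.

3.6 dB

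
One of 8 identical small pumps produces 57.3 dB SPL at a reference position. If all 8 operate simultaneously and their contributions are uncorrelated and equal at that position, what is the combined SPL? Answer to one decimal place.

66.3 dB SPL

8 equal incoherent sources raise the level by 10·log₁₀(8) = 9.03 dB.
L_total = 57.3 + 9.03 = 66.3 dB SPL.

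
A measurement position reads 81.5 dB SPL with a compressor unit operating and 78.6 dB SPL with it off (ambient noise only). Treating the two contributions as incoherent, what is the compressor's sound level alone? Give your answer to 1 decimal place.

78.4 dB SPL

Background correction is a power subtraction:
L_src = 10·log₁₀(10^(81.5/10) − 10^(78.6/10)) = 10·log₁₀(68810000) = 78.4 dB SPL.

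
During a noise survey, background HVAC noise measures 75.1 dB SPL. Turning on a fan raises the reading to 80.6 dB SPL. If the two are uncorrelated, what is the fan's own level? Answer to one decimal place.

79.2 dB SPL

Subtract intensities: L_src = 10·log₁₀(10^(L_total/10) − 10^(L_bg/10)).
L_src = 10·log₁₀(10^(80.6/10) − 10^(75.1/10)) = 10·log₁₀(82460000) = 79.2 dB SPL.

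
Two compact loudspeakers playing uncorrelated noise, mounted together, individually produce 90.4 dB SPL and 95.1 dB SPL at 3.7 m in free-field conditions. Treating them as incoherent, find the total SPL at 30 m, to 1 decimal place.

78.2 dB SPL

Combined at 3.7 m: 10·log₁₀(10^(90.4/10)+10^(95.1/10)) = 96.37 dB SPL.
Then apply −20·log₁₀(30/3.7) = -18.18 dB → 78.2 dB SPL.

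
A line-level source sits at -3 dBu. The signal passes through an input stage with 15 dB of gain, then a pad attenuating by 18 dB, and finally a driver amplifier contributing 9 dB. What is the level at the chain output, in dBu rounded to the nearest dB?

+3 dBu

Gain stages sum in dB:
-3 + 15 − 18 + 9 = +3 dBu.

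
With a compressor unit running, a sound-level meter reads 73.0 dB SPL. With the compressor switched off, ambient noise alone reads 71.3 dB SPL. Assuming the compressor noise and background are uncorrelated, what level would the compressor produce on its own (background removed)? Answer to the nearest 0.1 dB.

Remove the background by subtracting linear intensities:
L_src = 10·log₁₀(10^(73.0/10) − 10^(71.3/10)) = 10·log₁₀(6463000) = 68.1 dB SPL.

68.1 dB SPL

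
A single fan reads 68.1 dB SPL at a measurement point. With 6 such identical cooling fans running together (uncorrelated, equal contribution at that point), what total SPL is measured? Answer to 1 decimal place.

75.9 dB SPL

6 equal incoherent sources raise the level by 10·log₁₀(6) = 7.78 dB.
L_total = 68.1 + 7.78 = 75.9 dB SPL.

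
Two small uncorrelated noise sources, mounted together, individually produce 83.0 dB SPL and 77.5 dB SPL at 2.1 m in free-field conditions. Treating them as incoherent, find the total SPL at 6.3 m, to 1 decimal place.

Combined at 2.1 m: 10·log₁₀(10^(83.0/10)+10^(77.5/10)) = 84.08 dB SPL.
Then apply −20·log₁₀(6.3/2.1) = -9.54 dB → 74.5 dB SPL.

74.5 dB SPL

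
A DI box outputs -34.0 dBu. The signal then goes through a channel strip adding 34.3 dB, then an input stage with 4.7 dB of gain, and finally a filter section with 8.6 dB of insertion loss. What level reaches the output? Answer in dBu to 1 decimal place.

Gain stages sum in dB:
-34.0 + 34.3 + 4.7 − 8.6 = -3.6 dBu.

-3.6 dBu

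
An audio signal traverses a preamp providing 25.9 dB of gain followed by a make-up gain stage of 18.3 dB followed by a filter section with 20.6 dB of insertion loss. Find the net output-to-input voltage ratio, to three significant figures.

15.1

Net gain = 25.9 + 18.3 + (−20.6) = 23.6 dB.
Voltage ratio = 10^(23.6/20) = 15.1.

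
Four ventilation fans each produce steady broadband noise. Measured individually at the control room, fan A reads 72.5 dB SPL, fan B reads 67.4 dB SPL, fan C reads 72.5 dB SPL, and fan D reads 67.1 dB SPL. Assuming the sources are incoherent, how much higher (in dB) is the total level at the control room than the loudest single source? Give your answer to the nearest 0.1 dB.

Incoherent sources sum as intensities:
L_total = 10·log₁₀(10^(72.5/10) + 10^(67.4/10) + 10^(72.5/10) + 10^(67.1/10)) = 76.65 dB SPL.
Excess over the loudest (72.5 dB): 76.65 − 72.5 = 4.1 dB.

4.1 dB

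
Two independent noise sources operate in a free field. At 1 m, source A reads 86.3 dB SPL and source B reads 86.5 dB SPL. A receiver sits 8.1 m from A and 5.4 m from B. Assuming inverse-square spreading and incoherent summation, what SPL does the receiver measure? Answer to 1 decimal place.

At the listener: L_A = 86.3 − 20·log₁₀(8.1) = 68.13 dB; L_B = 86.5 − 20·log₁₀(5.4) = 71.85 dB.
Combined: 10·log₁₀(10^(68.13/10)+10^(71.85/10)) = 73.4 dB SPL.

73.4 dB SPL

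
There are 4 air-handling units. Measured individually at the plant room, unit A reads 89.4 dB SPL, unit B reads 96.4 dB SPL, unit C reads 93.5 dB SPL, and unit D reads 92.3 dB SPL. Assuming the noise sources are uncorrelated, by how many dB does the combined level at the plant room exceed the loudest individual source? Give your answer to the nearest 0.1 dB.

Incoherent sources sum as intensities:
L_total = 10·log₁₀(10^(89.4/10) + 10^(96.4/10) + 10^(93.5/10) + 10^(92.3/10)) = 99.63 dB SPL.
Excess over the loudest (96.4 dB): 99.63 − 96.4 = 3.2 dB.

3.2 dB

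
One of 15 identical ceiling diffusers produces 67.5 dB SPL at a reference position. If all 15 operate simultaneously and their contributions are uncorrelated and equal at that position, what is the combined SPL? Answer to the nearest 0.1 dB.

15 equal incoherent sources raise the level by 10·log₁₀(15) = 11.76 dB.
L_total = 67.5 + 11.76 = 79.3 dB SPL.

79.3 dB SPL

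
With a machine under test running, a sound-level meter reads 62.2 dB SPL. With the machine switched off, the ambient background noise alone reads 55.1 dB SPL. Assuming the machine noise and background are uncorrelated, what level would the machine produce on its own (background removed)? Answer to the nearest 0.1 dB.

61.3 dB SPL

Remove the background by subtracting linear intensities:
L_src = 10·log₁₀(10^(62.2/10) − 10^(55.1/10)) = 10·log₁₀(1336000) = 61.3 dB SPL.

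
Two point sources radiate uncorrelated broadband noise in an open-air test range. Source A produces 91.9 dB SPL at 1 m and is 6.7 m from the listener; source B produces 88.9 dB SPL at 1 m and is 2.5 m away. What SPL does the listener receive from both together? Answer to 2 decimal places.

82.01 dB SPL

At the listener: L_A = 91.9 − 20·log₁₀(6.7) = 75.379 dB; L_B = 88.9 − 20·log₁₀(2.5) = 80.941 dB.
Combined: 10·log₁₀(10^(75.379/10)+10^(80.941/10)) = 82.01 dB SPL.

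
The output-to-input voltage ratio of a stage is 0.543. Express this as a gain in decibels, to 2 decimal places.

Voltage ratio → dB uses the 20·log₁₀ form:
20·log₁₀(0.543) = -5.30 dB.

-5.30 dB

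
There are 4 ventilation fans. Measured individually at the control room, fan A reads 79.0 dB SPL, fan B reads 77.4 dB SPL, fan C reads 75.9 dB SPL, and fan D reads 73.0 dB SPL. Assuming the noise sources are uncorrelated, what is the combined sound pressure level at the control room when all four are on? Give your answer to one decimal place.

82.9 dB SPL

Incoherent sources sum as intensities:
L_total = 10·log₁₀(10^(79.0/10) + 10^(77.4/10) + 10^(75.9/10) + 10^(73.0/10)) = 10·log₁₀(193200000) = 82.9 dB SPL.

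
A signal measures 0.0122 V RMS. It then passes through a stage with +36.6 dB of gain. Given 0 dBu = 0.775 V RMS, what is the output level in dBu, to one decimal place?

+0.5 dBu

Input level: 20·log₁₀(0.0122/0.775) = -36.06 dBu.
Output: -36.06 + 36.6 = +0.5 dBu.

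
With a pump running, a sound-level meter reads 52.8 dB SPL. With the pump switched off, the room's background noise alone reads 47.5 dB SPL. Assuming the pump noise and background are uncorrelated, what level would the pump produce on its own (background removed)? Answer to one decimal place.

Remove the background by subtracting linear intensities:
L_src = 10·log₁₀(10^(52.8/10) − 10^(47.5/10)) = 10·log₁₀(134300) = 51.3 dB SPL.

51.3 dB SPL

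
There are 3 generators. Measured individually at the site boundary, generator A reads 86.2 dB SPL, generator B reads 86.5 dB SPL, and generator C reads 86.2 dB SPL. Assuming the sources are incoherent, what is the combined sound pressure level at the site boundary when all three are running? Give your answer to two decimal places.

91.07 dB SPL

Incoherent sources sum as intensities:
L_total = 10·log₁₀(10^(86.2/10) + 10^(86.5/10) + 10^(86.2/10)) = 10·log₁₀(1280000000) = 91.07 dB SPL.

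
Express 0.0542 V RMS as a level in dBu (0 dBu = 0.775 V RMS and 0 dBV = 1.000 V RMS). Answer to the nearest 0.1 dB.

dBu = 20·log₁₀(V / 0.775 V).
20·log₁₀(0.0542/0.775) = -23.1 dBu.

-23.1 dBu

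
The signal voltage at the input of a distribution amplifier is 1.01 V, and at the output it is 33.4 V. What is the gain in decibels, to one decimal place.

For a voltage ratio, dB = 20·log₁₀(V₂/V₁).
20·log₁₀(33.4/1.01) = 20·log₁₀(33.07) = 30.4 dB.

30.4 dB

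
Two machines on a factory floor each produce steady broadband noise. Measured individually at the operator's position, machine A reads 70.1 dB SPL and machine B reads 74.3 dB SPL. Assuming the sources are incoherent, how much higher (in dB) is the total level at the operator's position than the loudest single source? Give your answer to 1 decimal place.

Uncorrelated sources add in intensity (power), not in dB.
L_total = 10·log₁₀(10^(70.1/10) + 10^(74.3/10)) = 75.70 dB SPL.
Excess over the loudest (74.3 dB): 75.70 − 74.3 = 1.4 dB.

1.4 dB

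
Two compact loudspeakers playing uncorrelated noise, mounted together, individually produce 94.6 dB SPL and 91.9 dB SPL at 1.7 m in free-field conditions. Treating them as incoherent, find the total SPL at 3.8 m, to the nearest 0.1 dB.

Combined at 1.7 m: 10·log₁₀(10^(94.6/10)+10^(91.9/10)) = 96.47 dB SPL.
Then apply −20·log₁₀(3.8/1.7) = -6.99 dB → 89.5 dB SPL.

89.5 dB SPL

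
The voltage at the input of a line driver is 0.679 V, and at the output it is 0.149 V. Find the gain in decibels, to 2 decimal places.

For a voltage ratio, dB = 20·log₁₀(V₂/V₁).
20·log₁₀(0.149/0.679) = 20·log₁₀(0.2194) = -13.17 dB.

-13.17 dB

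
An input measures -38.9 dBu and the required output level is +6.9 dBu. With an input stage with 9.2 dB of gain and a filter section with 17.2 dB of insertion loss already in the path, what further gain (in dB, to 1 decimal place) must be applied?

The required make-up gain is the shortfall in the dB sum.
G = +6.9 − (-38.9) − 9.2 + 17.2 = 53.8 dB.

53.8 dB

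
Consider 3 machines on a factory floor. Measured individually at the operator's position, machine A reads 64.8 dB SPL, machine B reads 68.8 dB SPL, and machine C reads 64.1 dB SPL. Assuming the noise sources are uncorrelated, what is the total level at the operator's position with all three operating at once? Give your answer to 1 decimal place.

71.2 dB SPL

Incoherent sources sum as intensities:
L_total = 10·log₁₀(10^(64.8/10) + 10^(68.8/10) + 10^(64.1/10)) = 10·log₁₀(13180000) = 71.2 dB SPL.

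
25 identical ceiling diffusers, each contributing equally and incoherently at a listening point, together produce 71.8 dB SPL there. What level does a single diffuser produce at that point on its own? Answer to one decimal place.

25 equal incoherent sources add 10·log₁₀(25) = 13.98 dB over one source.
L_one = 71.8 − 13.98 = 57.8 dB SPL.

57.8 dB SPL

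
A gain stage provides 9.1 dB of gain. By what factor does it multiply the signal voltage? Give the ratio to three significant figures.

2.85

Voltage ratio = 10^(dB/20).
10^(9.1/20) = 10^(0.4550) = 2.85.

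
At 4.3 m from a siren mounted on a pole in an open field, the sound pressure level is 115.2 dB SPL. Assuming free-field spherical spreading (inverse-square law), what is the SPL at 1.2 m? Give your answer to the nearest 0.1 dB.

Inverse-square spreading gives ΔL = −20·log₁₀(d₂/d₁).
ΔL = −20·log₁₀(1.2/4.3) = 11.09 dB, so L₂ = 115.2 + (11.09) = 126.3 dB SPL.

126.3 dB SPL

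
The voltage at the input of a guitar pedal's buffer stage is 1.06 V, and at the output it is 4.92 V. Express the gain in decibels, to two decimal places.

13.33 dB

Voltage ratio → dB uses the 20·log₁₀ form:
20·log₁₀(4.92/1.06) = 20·log₁₀(4.642) = 13.33 dB.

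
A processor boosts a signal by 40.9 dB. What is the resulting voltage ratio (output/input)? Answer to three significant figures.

Voltage ratio = 10^(dB/20).
10^(40.9/20) = 10^(2.045) = 111.

111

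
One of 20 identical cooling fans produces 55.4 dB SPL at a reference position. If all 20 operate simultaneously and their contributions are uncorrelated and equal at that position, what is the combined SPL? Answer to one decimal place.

20 equal incoherent sources raise the level by 10·log₁₀(20) = 13.01 dB.
L_total = 55.4 + 13.01 = 68.4 dB SPL.

68.4 dB SPL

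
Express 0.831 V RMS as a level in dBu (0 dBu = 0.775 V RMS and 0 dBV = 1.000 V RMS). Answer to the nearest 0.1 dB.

+0.6 dBu

dBu = 20·log₁₀(V / 0.775 V).
20·log₁₀(0.831/0.775) = +0.6 dBu.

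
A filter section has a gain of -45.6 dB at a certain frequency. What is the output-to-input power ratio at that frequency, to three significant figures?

Power ratio = 10^(dB/10).
10^(-45.6/10) = 10^(-4.560) = 0.0000275.

0.0000275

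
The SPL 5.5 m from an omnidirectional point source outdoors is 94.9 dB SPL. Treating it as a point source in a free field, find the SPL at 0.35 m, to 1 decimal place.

For a point source in a free field, ΔL = −20·log₁₀(d₂/d₁).
ΔL = −20·log₁₀(0.35/5.5) = 23.93 dB, so L₂ = 94.9 + (23.93) = 118.8 dB SPL.

118.8 dB SPL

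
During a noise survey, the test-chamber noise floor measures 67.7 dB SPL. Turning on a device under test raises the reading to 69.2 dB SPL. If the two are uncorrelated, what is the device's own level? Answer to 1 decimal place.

63.9 dB SPL

Remove the background by subtracting linear intensities:
L_src = 10·log₁₀(10^(69.2/10) − 10^(67.7/10)) = 10·log₁₀(2429000) = 63.9 dB SPL.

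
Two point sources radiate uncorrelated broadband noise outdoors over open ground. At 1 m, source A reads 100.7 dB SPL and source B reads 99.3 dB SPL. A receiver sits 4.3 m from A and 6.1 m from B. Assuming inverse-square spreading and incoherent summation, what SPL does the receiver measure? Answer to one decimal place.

At the listener: L_A = 100.7 − 20·log₁₀(4.3) = 88.03 dB; L_B = 99.3 − 20·log₁₀(6.1) = 83.59 dB.
Combined: 10·log₁₀(10^(88.03/10)+10^(83.59/10)) = 89.4 dB SPL.

89.4 dB SPL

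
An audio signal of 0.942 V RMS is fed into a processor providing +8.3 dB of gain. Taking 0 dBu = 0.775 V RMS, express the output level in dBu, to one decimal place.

Input level: 20·log₁₀(0.942/0.775) = 1.69 dBu.
Output: 1.69 + 8.3 = +10.0 dBu.

+10.0 dBu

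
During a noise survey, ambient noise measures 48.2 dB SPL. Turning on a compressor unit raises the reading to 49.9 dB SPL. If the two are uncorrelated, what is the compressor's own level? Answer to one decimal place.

45.0 dB SPL

Background correction is a power subtraction:
L_src = 10·log₁₀(10^(49.9/10) − 10^(48.2/10)) = 10·log₁₀(31650) = 45.0 dB SPL.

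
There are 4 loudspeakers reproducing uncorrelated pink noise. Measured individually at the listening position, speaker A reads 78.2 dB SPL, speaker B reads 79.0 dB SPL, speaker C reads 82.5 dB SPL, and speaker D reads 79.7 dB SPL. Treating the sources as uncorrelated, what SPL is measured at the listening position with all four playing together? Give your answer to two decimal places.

Incoherent sources sum as intensities:
L_total = 10·log₁₀(10^(78.2/10) + 10^(79.0/10) + 10^(82.5/10) + 10^(79.7/10)) = 10·log₁₀(416700000) = 86.20 dB SPL.

86.20 dB SPL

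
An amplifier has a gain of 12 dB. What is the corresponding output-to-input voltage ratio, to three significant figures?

3.98

Voltage ratio = 10^(dB/20).
10^(12/20) = 10^(0.6000) = 3.98.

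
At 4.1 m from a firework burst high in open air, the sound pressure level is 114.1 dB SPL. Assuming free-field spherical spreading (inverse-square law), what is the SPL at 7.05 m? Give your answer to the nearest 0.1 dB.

109.4 dB SPL

For a point source in a free field, ΔL = −20·log₁₀(d₂/d₁).
ΔL = −20·log₁₀(7.05/4.1) = -4.71 dB, so L₂ = 114.1 + (-4.71) = 109.4 dB SPL.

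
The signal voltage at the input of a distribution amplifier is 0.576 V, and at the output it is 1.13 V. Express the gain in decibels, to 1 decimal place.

5.9 dB

For a voltage ratio, dB = 20·log₁₀(V₂/V₁).
20·log₁₀(1.13/0.576) = 20·log₁₀(1.962) = 5.9 dB.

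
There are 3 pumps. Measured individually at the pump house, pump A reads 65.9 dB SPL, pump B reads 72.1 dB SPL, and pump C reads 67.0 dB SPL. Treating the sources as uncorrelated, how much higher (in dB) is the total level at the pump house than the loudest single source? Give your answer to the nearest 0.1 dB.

1.9 dB

Uncorrelated sources add in intensity (power), not in dB.
L_total = 10·log₁₀(10^(65.9/10) + 10^(72.1/10) + 10^(67.0/10)) = 74.00 dB SPL.
Excess over the loudest (72.1 dB): 74.00 − 72.1 = 1.9 dB.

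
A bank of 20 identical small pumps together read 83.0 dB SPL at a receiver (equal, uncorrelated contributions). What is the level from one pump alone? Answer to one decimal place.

70.0 dB SPL

20 equal incoherent sources add 10·log₁₀(20) = 13.01 dB over one source.
L_one = 83.0 − 13.01 = 70.0 dB SPL.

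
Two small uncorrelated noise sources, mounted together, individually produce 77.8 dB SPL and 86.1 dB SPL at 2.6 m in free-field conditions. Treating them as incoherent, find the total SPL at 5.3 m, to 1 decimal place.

Combined at 2.6 m: 10·log₁₀(10^(77.8/10)+10^(86.1/10)) = 86.70 dB SPL.
Then apply −20·log₁₀(5.3/2.6) = -6.19 dB → 80.5 dB SPL.

80.5 dB SPL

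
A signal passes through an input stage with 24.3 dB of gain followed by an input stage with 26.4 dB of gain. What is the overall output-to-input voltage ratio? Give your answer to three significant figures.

343

Net gain = 24.3 + 26.4 = 50.7 dB.
Voltage ratio = 10^(50.7/20) = 343.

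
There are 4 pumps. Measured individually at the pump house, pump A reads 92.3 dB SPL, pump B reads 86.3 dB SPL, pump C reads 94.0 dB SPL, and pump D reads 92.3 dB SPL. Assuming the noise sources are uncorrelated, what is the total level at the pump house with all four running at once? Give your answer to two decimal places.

Incoherent sources sum as intensities:
L_total = 10·log₁₀(10^(92.3/10) + 10^(86.3/10) + 10^(94.0/10) + 10^(92.3/10)) = 10·log₁₀(6335000000) = 98.02 dB SPL.

98.02 dB SPL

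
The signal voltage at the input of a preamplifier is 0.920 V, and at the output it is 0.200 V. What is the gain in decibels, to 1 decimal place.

-13.3 dB

For a voltage ratio, dB = 20·log₁₀(V₂/V₁).
20·log₁₀(0.200/0.920) = 20·log₁₀(0.2174) = -13.3 dB.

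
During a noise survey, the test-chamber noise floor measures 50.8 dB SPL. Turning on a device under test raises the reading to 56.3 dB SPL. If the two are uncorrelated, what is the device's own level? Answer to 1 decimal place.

Subtract intensities: L_src = 10·log₁₀(10^(L_total/10) − 10^(L_bg/10)).
L_src = 10·log₁₀(10^(56.3/10) − 10^(50.8/10)) = 10·log₁₀(306400) = 54.9 dB SPL.

54.9 dB SPL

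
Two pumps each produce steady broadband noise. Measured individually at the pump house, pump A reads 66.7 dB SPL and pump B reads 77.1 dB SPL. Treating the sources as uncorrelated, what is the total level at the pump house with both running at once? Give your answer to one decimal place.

77.5 dB SPL

Add the sources as powers (linear), then convert back to dB:
L_total = 10·log₁₀(10^(66.7/10) + 10^(77.1/10)) = 10·log₁₀(55960000) = 77.5 dB SPL.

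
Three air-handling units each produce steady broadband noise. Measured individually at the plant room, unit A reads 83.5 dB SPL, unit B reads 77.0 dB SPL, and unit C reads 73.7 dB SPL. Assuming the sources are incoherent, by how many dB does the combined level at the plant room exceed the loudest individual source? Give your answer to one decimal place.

Uncorrelated sources add in intensity (power), not in dB.
L_total = 10·log₁₀(10^(83.5/10) + 10^(77.0/10) + 10^(73.7/10)) = 84.73 dB SPL.
Excess over the loudest (83.5 dB): 84.73 − 83.5 = 1.2 dB.

1.2 dB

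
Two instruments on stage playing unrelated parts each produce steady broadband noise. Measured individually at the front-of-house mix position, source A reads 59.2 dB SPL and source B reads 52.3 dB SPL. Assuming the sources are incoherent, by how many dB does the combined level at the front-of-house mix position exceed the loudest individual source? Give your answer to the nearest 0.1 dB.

0.8 dB

Add the sources as powers (linear), then convert back to dB:
L_total = 10·log₁₀(10^(59.2/10) + 10^(52.3/10)) = 60.01 dB SPL.
Excess over the loudest (59.2 dB): 60.01 − 59.2 = 0.8 dB.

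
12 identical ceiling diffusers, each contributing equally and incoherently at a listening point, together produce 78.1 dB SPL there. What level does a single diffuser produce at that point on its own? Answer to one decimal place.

67.3 dB SPL

12 equal incoherent sources add 10·log₁₀(12) = 10.79 dB over one source.
L_one = 78.1 − 10.79 = 67.3 dB SPL.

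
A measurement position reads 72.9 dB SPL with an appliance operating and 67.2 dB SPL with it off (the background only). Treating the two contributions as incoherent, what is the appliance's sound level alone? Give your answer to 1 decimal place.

71.5 dB SPL

Background correction is a power subtraction:
L_src = 10·log₁₀(10^(72.9/10) − 10^(67.2/10)) = 10·log₁₀(14250000) = 71.5 dB SPL.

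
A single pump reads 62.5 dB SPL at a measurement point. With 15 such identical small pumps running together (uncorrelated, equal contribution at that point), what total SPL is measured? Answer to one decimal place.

74.3 dB SPL

15 equal incoherent sources raise the level by 10·log₁₀(15) = 11.76 dB.
L_total = 62.5 + 11.76 = 74.3 dB SPL.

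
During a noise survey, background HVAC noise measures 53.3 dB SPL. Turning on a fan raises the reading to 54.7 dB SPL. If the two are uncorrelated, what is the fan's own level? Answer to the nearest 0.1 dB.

49.1 dB SPL

Background correction is a power subtraction:
L_src = 10·log₁₀(10^(54.7/10) − 10^(53.3/10)) = 10·log₁₀(81320) = 49.1 dB SPL.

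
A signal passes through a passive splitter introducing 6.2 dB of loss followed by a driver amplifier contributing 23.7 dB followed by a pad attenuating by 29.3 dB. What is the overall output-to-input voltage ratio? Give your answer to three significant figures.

0.257

Net gain = (−6.2) + 23.7 + (−29.3) = -11.8 dB.
Voltage ratio = 10^(-11.8/20) = 0.257.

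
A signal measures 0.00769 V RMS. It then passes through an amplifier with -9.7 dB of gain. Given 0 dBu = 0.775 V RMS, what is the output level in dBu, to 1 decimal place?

-49.8 dBu

Input level: 20·log₁₀(0.00769/0.775) = -40.07 dBu.
Output: -40.07 − 9.7 = -49.8 dBu.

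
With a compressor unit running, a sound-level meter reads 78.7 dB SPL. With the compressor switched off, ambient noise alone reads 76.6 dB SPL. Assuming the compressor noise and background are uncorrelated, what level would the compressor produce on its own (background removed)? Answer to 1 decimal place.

Subtract intensities: L_src = 10·log₁₀(10^(L_total/10) − 10^(L_bg/10)).
L_src = 10·log₁₀(10^(78.7/10) − 10^(76.6/10)) = 10·log₁₀(28420000) = 74.5 dB SPL.

74.5 dB SPL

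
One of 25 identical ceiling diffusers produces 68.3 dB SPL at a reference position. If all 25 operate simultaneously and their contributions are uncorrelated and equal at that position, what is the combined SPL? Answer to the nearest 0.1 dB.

25 equal incoherent sources raise the level by 10·log₁₀(25) = 13.98 dB.
L_total = 68.3 + 13.98 = 82.3 dB SPL.

82.3 dB SPL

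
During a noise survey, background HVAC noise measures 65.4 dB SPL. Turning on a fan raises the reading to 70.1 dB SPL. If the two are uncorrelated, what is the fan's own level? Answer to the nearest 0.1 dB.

68.3 dB SPL

Background correction is a power subtraction:
L_src = 10·log₁₀(10^(70.1/10) − 10^(65.4/10)) = 10·log₁₀(6766000) = 68.3 dB SPL.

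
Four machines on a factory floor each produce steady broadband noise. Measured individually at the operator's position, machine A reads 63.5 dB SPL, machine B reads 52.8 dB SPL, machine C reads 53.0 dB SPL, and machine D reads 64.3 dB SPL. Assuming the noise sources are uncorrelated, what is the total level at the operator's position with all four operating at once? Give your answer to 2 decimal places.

67.26 dB SPL

Add the sources as powers (linear), then convert back to dB:
L_total = 10·log₁₀(10^(63.5/10) + 10^(52.8/10) + 10^(53.0/10) + 10^(64.3/10)) = 10·log₁₀(5320000) = 67.26 dB SPL.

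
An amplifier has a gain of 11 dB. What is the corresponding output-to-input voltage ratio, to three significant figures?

3.55

Voltage ratio = 10^(dB/20).
10^(11/20) = 10^(0.5500) = 3.55.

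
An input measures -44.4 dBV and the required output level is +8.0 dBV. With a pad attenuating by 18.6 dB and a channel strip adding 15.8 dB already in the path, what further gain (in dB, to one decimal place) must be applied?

55.2 dB

The required make-up gain is the shortfall in the dB sum.
G = +8.0 − (-44.4) + 18.6 − 15.8 = 55.2 dB.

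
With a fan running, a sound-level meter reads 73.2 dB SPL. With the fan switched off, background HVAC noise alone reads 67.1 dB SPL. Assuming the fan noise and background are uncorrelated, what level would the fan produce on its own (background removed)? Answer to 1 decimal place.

Subtract intensities: L_src = 10·log₁₀(10^(L_total/10) − 10^(L_bg/10)).
L_src = 10·log₁₀(10^(73.2/10) − 10^(67.1/10)) = 10·log₁₀(15760000) = 72.0 dB SPL.

72.0 dB SPL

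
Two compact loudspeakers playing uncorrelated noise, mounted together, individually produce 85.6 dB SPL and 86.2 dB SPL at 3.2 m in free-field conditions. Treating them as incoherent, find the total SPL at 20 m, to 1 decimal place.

73.0 dB SPL

Combined at 3.2 m: 10·log₁₀(10^(85.6/10)+10^(86.2/10)) = 88.92 dB SPL.
Then apply −20·log₁₀(20/3.2) = -15.92 dB → 73.0 dB SPL.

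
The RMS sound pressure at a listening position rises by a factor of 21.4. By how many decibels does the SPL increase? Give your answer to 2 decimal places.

SPL change from a pressure ratio uses the 20·log₁₀ form:
20·log₁₀(21.4) = 26.61 dB.

26.61 dB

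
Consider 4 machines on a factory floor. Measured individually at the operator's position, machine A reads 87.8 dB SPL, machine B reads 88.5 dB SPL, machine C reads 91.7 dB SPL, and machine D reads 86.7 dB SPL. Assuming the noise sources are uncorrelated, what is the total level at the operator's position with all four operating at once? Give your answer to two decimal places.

Incoherent sources sum as intensities:
L_total = 10·log₁₀(10^(87.8/10) + 10^(88.5/10) + 10^(91.7/10) + 10^(86.7/10)) = 10·log₁₀(3257000000) = 95.13 dB SPL.

95.13 dB SPL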